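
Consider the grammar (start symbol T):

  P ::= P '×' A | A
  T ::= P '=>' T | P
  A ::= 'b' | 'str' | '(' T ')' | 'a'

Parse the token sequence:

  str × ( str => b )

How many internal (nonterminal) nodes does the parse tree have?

11

[T [P [P [A str]] × [A ( [T [P [A str]] => [T [P [A b]]]] )]]]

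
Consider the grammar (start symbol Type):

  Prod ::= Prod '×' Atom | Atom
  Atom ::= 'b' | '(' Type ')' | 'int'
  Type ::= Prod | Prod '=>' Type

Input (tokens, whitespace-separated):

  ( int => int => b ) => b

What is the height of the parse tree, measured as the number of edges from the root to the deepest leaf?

8

[Type [Prod [Atom ( [Type [Prod [Atom int]] => [Type [Prod [Atom int]] => [Type [Prod [Atom b]]]]] )]] => [Type [Prod [Atom b]]]]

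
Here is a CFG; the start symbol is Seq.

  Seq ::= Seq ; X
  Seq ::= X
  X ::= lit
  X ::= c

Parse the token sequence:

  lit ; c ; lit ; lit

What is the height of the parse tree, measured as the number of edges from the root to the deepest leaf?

[Seq [Seq [Seq [Seq [X lit]] ; [X c]] ; [X lit]] ; [X lit]]

5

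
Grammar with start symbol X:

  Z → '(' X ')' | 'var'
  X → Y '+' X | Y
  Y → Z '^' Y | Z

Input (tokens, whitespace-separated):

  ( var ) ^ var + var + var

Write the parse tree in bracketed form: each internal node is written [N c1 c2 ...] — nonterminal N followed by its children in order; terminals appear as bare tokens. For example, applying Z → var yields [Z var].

X
Y + X
Z ^ Y + X
( X ) ^ Y + X
( Y ) ^ Y + X
( Z ) ^ Y + X
( var ) ^ Y + X
( var ) ^ Z + X
( var ) ^ var + X
( var ) ^ var + Y + X
( var ) ^ var + Z + X
( var ) ^ var + var + X
( var ) ^ var + var + Y
( var ) ^ var + var + Z
( var ) ^ var + var + var

[X [Y [Z ( [X [Y [Z var]]] )] ^ [Y [Z var]]] + [X [Y [Z var]] + [X [Y [Z var]]]]]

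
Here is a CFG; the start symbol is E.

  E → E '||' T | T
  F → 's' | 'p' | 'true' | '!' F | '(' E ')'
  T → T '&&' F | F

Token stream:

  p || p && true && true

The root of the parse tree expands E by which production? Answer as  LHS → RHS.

E → E '||' T

[E [E [T [F p]]] || [T [T [T [F p]] && [F true]] && [F true]]]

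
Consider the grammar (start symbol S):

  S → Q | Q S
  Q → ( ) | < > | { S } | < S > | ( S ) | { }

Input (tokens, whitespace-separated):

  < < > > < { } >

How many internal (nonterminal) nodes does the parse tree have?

8

[S [Q < [S [Q < >]] >] [S [Q < [S [Q { }]] >]]]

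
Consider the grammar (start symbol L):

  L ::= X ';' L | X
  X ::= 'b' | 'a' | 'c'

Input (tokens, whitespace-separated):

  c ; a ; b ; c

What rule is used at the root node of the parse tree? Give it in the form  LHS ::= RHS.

L ::= X ';' L

[L [X c] ; [L [X a] ; [L [X b] ; [L [X c]]]]]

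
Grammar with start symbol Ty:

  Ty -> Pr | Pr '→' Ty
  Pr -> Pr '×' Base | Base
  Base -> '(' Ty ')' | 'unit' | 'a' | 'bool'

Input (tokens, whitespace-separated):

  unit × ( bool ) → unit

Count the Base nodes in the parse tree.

[Ty [Pr [Pr [Base unit]] × [Base ( [Ty [Pr [Base bool]]] )]] → [Ty [Pr [Base unit]]]]

4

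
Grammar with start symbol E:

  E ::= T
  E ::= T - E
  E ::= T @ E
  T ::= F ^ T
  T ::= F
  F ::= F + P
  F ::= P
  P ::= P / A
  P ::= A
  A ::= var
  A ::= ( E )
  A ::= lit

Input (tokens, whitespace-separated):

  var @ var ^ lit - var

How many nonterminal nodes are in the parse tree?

[E [T [F [P [A var]]]] @ [E [T [F [P [A var]]] ^ [T [F [P [A lit]]]]] - [E [T [F [P [A var]]]]]]]

19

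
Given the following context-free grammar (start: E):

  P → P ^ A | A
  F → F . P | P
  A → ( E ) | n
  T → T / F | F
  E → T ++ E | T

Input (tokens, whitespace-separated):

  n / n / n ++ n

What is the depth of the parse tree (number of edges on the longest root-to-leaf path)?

7

[E [T [T [T [F [P [A n]]]] / [F [P [A n]]]] / [F [P [A n]]]] ++ [E [T [F [P [A n]]]]]]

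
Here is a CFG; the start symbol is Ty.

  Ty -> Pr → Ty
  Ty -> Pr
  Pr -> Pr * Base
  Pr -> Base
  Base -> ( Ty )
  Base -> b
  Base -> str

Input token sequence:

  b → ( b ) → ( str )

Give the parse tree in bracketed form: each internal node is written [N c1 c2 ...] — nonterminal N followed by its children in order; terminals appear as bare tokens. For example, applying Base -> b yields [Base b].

[Ty [Pr [Base b]] → [Ty [Pr [Base ( [Ty [Pr [Base b]]] )]] → [Ty [Pr [Base ( [Ty [Pr [Base str]]] )]]]]]

Ty
Pr → Ty
Base → Ty
b → Ty
b → Pr → Ty
b → Base → Ty
b → ( Ty ) → Ty
b → ( Pr ) → Ty
b → ( Base ) → Ty
b → ( b ) → Ty
b → ( b ) → Pr
b → ( b ) → Base
b → ( b ) → ( Ty )
b → ( b ) → ( Pr )
b → ( b ) → ( Base )
b → ( b ) → ( str )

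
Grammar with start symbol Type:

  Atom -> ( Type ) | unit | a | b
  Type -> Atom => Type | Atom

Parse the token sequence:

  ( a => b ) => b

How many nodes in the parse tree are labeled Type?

4

[Type [Atom ( [Type [Atom a] => [Type [Atom b]]] )] => [Type [Atom b]]]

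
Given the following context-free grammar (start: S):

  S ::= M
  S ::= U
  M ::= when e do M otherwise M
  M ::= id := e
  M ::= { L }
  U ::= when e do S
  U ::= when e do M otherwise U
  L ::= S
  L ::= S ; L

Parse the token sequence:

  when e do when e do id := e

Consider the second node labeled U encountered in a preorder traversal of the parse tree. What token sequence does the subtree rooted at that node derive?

[S [U when e do [S [U when e do [S [M id := e]]]]]]

when e do id := e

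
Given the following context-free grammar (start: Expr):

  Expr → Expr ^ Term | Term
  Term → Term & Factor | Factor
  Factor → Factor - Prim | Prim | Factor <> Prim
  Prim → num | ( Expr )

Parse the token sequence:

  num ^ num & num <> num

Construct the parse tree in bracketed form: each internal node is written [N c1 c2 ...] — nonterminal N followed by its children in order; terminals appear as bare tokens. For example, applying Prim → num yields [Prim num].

Expr
Expr ^ Term
Term ^ Term
Factor ^ Term
Prim ^ Term
num ^ Term
num ^ Term & Factor
num ^ Factor & Factor
num ^ Prim & Factor
num ^ num & Factor
num ^ num & Factor <> Prim
num ^ num & Prim <> Prim
num ^ num & num <> Prim
num ^ num & num <> num

[Expr [Expr [Term [Factor [Prim num]]]] ^ [Term [Term [Factor [Prim num]]] & [Factor [Factor [Prim num]] <> [Prim num]]]]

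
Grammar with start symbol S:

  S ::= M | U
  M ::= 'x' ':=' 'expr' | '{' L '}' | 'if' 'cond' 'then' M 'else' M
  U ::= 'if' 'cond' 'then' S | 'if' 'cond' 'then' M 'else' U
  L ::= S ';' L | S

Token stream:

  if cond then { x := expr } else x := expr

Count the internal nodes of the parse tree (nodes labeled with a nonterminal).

7

[S [M if cond then [M { [L [S [M x := expr]]] }] else [M x := expr]]]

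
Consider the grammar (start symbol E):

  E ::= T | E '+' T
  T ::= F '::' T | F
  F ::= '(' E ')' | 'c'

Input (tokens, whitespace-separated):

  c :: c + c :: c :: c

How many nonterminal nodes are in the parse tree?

12

[E [E [T [F c] :: [T [F c]]]] + [T [F c] :: [T [F c] :: [T [F c]]]]]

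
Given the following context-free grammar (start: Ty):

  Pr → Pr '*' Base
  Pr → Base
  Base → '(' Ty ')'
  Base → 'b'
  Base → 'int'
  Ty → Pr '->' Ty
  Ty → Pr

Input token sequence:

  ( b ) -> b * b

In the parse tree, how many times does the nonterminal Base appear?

[Ty [Pr [Base ( [Ty [Pr [Base b]]] )]] -> [Ty [Pr [Pr [Base b]] * [Base b]]]]

4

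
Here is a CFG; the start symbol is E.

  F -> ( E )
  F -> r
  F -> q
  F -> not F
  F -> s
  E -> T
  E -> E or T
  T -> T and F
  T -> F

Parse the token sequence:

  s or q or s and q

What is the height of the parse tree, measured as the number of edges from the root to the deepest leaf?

[E [E [E [T [F s]]] or [T [F q]]] or [T [T [F s]] and [F q]]]

5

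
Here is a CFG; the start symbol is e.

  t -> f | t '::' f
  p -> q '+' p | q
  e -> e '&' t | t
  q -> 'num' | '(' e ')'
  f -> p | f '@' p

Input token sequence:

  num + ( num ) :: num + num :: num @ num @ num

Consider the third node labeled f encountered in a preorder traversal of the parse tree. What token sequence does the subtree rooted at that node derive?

[e [t [t [t [f [p [q num] + [p [q ( [e [t [f [p [q num]]]]] )]]]]] :: [f [p [q num] + [p [q num]]]]] :: [f [f [f [p [q num]]] @ [p [q num]]] @ [p [q num]]]]]

num + num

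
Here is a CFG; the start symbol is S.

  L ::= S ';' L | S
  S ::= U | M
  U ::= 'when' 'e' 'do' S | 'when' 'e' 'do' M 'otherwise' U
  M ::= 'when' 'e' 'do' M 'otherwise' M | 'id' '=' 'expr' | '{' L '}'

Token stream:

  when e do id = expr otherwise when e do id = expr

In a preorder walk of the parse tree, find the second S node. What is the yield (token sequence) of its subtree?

id = expr

[S [U when e do [M id = expr] otherwise [U when e do [S [M id = expr]]]]]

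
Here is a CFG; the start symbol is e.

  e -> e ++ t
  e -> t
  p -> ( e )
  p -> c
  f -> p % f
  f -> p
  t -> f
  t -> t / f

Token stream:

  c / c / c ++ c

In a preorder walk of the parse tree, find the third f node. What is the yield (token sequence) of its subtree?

c

[e [e [t [t [t [f [p c]]] / [f [p c]]] / [f [p c]]]] ++ [t [f [p c]]]]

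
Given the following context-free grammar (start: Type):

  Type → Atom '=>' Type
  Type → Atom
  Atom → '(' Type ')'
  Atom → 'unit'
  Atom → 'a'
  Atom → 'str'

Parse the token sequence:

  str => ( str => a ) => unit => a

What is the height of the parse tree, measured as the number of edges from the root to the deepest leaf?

6

[Type [Atom str] => [Type [Atom ( [Type [Atom str] => [Type [Atom a]]] )] => [Type [Atom unit] => [Type [Atom a]]]]]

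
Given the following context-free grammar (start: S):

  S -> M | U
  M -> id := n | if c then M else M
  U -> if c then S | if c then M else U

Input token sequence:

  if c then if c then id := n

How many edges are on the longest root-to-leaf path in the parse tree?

6

[S [U if c then [S [U if c then [S [M id := n]]]]]]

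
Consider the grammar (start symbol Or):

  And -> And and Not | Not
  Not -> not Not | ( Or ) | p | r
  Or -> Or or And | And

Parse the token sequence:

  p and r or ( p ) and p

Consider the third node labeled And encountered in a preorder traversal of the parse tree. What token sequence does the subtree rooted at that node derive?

( p ) and p

[Or [Or [And [And [Not p]] and [Not r]]] or [And [And [Not ( [Or [And [Not p]]] )]] and [Not p]]]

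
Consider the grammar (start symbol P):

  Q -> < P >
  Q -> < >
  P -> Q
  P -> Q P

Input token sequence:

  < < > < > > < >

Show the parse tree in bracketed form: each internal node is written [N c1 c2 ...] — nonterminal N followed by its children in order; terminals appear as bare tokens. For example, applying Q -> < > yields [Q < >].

[P [Q < [P [Q < >] [P [Q < >]]] >] [P [Q < >]]]

P
Q P
< P > P
< Q P > P
< < > P > P
< < > Q > P
< < > < > > P
< < > < > > Q
< < > < > > < >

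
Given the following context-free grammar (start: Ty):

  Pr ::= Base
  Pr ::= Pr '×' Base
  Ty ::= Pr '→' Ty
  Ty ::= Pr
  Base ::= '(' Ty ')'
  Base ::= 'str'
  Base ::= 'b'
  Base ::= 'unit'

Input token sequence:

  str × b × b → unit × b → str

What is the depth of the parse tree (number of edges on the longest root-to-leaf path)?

[Ty [Pr [Pr [Pr [Base str]] × [Base b]] × [Base b]] → [Ty [Pr [Pr [Base unit]] × [Base b]] → [Ty [Pr [Base str]]]]]

5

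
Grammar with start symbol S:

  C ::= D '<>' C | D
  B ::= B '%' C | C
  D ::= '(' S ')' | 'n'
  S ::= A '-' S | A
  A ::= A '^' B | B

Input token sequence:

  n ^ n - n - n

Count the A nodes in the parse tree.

4

[S [A [A [B [C [D n]]]] ^ [B [C [D n]]]] - [S [A [B [C [D n]]]] - [S [A [B [C [D n]]]]]]]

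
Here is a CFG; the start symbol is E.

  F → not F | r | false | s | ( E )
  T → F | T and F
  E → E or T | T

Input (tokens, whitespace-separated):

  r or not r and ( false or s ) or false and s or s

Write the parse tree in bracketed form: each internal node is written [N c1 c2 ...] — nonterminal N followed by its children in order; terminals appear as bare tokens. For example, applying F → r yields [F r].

E
E or T
E or T or T
E or T or T or T
T or T or T or T
F or T or T or T
r or T or T or T
r or T and F or T or T
r or F and F or T or T
r or not F and F or T or T
r or not r and F or T or T
r or not r and ( E ) or T or T
r or not r and ( E or T ) or T or T
r or not r and ( T or T ) or T or T
r or not r and ( F or T ) or T or T
r or not r and ( false or T ) or T or T
r or not r and ( false or F ) or T or T
r or not r and ( false or s ) or T or T
r or not r and ( false or s ) or T and F or T
r or not r and ( false or s ) or F and F or T
r or not r and ( false or s ) or false and F or T
r or not r and ( false or s ) or false and s or T
r or not r and ( false or s ) or false and s or F
r or not r and ( false or s ) or false and s or s

[E [E [E [E [T [F r]]] or [T [T [F not [F r]]] and [F ( [E [E [T [F false]]] or [T [F s]]] )]]] or [T [T [F false]] and [F s]]] or [T [F s]]]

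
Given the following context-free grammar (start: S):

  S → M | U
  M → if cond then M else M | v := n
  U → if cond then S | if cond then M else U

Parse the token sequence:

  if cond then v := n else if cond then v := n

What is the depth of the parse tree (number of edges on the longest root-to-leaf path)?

[S [U if cond then [M v := n] else [U if cond then [S [M v := n]]]]]

5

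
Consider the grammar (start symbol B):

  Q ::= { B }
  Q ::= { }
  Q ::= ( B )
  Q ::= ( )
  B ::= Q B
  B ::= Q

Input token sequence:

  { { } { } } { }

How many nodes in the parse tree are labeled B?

[B [Q { [B [Q { }] [B [Q { }]]] }] [B [Q { }]]]

4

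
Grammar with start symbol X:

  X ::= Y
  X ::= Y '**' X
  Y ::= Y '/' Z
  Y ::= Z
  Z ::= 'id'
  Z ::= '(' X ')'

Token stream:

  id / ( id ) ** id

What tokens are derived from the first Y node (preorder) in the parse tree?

id / ( id )

[X [Y [Y [Z id]] / [Z ( [X [Y [Z id]]] )]] ** [X [Y [Z id]]]]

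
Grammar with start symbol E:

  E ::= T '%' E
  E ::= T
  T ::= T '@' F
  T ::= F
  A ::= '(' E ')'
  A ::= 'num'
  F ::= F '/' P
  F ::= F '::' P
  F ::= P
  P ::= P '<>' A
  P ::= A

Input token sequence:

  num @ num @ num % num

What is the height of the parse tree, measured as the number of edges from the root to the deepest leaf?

[E [T [T [T [F [P [A num]]]] @ [F [P [A num]]]] @ [F [P [A num]]]] % [E [T [F [P [A num]]]]]]

7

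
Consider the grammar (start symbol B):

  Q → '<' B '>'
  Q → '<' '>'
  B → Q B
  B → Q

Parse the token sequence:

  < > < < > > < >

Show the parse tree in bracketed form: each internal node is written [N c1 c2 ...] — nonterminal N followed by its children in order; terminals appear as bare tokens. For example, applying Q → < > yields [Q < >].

[B [Q < >] [B [Q < [B [Q < >]] >] [B [Q < >]]]]

B
Q B
< > B
< > Q B
< > < B > B
< > < Q > B
< > < < > > B
< > < < > > Q
< > < < > > < >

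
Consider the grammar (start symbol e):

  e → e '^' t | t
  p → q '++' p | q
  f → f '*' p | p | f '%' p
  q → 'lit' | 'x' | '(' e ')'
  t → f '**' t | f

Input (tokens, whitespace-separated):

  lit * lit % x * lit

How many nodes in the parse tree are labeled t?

[e [t [f [f [f [f [p [q lit]]] * [p [q lit]]] % [p [q x]]] * [p [q lit]]]]]

1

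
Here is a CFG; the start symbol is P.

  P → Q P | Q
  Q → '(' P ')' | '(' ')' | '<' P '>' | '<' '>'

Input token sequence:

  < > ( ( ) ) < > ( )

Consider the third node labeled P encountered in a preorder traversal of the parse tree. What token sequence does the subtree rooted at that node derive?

( )

[P [Q < >] [P [Q ( [P [Q ( )]] )] [P [Q < >] [P [Q ( )]]]]]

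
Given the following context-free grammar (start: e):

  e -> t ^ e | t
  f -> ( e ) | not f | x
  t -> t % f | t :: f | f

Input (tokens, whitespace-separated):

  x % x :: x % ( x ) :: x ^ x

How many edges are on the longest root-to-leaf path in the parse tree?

[e [t [t [t [t [t [f x]] % [f x]] :: [f x]] % [f ( [e [t [f x]]] )]] :: [f x]] ^ [e [t [f x]]]]

7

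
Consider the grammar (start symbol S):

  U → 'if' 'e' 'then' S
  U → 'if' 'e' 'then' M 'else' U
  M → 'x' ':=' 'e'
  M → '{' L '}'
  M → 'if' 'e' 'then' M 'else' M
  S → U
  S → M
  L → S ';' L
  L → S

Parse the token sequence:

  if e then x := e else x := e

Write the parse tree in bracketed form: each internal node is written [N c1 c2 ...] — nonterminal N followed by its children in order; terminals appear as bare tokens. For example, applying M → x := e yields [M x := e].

[S [M if e then [M x := e] else [M x := e]]]

S
M
if e then M else M
if e then x := e else M
if e then x := e else x := e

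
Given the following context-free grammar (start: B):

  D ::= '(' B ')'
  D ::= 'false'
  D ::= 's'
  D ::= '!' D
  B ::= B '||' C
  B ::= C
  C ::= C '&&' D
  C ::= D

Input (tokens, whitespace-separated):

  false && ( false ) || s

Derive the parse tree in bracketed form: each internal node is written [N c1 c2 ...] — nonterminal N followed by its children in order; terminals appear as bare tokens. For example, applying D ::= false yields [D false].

[B [B [C [C [D false]] && [D ( [B [C [D false]]] )]]] || [C [D s]]]

B
B || C
C || C
C && D || C
D && D || C
false && D || C
false && ( B ) || C
false && ( C ) || C
false && ( D ) || C
false && ( false ) || C
false && ( false ) || D
false && ( false ) || s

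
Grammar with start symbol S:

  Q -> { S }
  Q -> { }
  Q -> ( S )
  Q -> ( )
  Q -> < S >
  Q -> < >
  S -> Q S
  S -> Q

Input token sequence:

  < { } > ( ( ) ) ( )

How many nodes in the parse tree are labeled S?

[S [Q < [S [Q { }]] >] [S [Q ( [S [Q ( )]] )] [S [Q ( )]]]]

5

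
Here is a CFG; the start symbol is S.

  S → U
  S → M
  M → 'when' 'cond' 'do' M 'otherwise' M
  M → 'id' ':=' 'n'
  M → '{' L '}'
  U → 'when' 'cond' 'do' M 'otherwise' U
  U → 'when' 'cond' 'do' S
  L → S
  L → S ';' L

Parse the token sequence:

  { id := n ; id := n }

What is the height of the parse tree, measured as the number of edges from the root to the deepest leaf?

[S [M { [L [S [M id := n]] ; [L [S [M id := n]]]] }]]

6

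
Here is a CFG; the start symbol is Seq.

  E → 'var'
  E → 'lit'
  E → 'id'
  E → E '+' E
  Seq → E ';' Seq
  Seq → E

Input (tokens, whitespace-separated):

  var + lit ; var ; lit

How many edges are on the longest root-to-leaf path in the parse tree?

4

[Seq [E [E var] + [E lit]] ; [Seq [E var] ; [Seq [E lit]]]]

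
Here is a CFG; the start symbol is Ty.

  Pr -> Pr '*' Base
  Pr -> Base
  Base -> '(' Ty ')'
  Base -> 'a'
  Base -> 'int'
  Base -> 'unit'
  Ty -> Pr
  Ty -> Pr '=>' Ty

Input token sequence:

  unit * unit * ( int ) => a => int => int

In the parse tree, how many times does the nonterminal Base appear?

[Ty [Pr [Pr [Pr [Base unit]] * [Base unit]] * [Base ( [Ty [Pr [Base int]]] )]] => [Ty [Pr [Base a]] => [Ty [Pr [Base int]] => [Ty [Pr [Base int]]]]]]

7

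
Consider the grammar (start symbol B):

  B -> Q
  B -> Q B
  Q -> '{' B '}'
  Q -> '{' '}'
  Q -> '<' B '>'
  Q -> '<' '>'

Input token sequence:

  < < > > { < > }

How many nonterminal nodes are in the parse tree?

8

[B [Q < [B [Q < >]] >] [B [Q { [B [Q < >]] }]]]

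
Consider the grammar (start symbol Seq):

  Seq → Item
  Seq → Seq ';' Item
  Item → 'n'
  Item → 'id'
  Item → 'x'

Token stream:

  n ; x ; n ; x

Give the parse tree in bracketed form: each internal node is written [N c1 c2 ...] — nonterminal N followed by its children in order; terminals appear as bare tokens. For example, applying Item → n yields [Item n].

[Seq [Seq [Seq [Seq [Item n]] ; [Item x]] ; [Item n]] ; [Item x]]

Seq
Seq ; Item
Seq ; Item ; Item
Seq ; Item ; Item ; Item
Item ; Item ; Item ; Item
n ; Item ; Item ; Item
n ; x ; Item ; Item
n ; x ; n ; Item
n ; x ; n ; x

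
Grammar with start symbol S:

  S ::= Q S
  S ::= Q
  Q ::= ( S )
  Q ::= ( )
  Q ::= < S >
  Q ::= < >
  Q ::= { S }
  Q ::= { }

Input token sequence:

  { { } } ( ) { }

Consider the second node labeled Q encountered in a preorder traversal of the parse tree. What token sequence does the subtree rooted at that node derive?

{ }

[S [Q { [S [Q { }]] }] [S [Q ( )] [S [Q { }]]]]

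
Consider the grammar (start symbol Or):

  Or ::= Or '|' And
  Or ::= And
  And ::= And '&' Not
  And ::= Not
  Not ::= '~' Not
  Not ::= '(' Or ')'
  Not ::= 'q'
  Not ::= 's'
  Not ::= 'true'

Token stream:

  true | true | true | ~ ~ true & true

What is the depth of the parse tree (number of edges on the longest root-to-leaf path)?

6

[Or [Or [Or [Or [And [Not true]]] | [And [Not true]]] | [And [Not true]]] | [And [And [Not ~ [Not ~ [Not true]]]] & [Not true]]]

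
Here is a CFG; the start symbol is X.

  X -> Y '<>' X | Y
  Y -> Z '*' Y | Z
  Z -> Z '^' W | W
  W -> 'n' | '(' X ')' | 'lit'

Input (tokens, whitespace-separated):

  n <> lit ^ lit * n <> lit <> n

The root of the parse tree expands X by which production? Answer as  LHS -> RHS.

X -> Y '<>' X

[X [Y [Z [W n]]] <> [X [Y [Z [Z [W lit]] ^ [W lit]] * [Y [Z [W n]]]] <> [X [Y [Z [W lit]]] <> [X [Y [Z [W n]]]]]]]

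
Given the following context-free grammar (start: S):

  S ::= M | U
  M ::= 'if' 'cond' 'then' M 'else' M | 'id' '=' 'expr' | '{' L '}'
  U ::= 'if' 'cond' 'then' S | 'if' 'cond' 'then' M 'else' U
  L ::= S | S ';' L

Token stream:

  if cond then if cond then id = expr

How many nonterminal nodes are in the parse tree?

[S [U if cond then [S [U if cond then [S [M id = expr]]]]]]

6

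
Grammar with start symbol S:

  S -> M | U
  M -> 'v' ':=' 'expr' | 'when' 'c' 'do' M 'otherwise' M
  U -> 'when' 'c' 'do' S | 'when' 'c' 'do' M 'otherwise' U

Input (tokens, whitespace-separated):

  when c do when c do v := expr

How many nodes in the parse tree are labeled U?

[S [U when c do [S [U when c do [S [M v := expr]]]]]]

2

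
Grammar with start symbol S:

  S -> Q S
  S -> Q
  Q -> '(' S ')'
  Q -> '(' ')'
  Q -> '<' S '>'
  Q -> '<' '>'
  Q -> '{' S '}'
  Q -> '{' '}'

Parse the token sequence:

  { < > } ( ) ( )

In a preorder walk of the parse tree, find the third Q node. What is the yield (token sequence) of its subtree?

( )

[S [Q { [S [Q < >]] }] [S [Q ( )] [S [Q ( )]]]]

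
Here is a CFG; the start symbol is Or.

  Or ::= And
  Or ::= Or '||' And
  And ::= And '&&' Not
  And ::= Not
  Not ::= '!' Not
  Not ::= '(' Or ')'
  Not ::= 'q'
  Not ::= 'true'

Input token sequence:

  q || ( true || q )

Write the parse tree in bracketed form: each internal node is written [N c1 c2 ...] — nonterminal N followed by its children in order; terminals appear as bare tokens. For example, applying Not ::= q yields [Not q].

[Or [Or [And [Not q]]] || [And [Not ( [Or [Or [And [Not true]]] || [And [Not q]]] )]]]

Or
Or || And
And || And
Not || And
q || And
q || Not
q || ( Or )
q || ( Or || And )
q || ( And || And )
q || ( Not || And )
q || ( true || And )
q || ( true || Not )
q || ( true || q )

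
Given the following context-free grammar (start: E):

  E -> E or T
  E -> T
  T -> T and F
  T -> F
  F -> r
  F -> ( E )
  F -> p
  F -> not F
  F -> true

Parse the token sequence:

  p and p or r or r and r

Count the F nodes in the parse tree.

[E [E [E [T [T [F p]] and [F p]]] or [T [F r]]] or [T [T [F r]] and [F r]]]

5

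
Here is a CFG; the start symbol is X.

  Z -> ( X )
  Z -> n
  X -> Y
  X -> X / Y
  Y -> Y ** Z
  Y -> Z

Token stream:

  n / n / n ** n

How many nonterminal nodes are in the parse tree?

[X [X [X [Y [Z n]]] / [Y [Z n]]] / [Y [Y [Z n]] ** [Z n]]]

11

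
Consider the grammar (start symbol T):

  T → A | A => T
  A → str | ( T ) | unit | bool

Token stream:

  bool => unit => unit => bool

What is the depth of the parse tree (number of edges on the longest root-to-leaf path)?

5

[T [A bool] => [T [A unit] => [T [A unit] => [T [A bool]]]]]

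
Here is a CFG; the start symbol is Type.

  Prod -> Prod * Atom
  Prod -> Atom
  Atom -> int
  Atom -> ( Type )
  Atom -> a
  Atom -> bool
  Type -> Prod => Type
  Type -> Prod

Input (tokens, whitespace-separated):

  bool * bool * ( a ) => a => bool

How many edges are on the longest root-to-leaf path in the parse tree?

6

[Type [Prod [Prod [Prod [Atom bool]] * [Atom bool]] * [Atom ( [Type [Prod [Atom a]]] )]] => [Type [Prod [Atom a]] => [Type [Prod [Atom bool]]]]]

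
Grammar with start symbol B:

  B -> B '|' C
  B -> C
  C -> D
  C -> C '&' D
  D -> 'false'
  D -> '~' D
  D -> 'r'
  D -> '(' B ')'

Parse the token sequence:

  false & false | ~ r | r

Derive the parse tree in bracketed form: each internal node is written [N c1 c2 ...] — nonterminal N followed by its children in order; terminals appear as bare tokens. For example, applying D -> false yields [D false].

[B [B [B [C [C [D false]] & [D false]]] | [C [D ~ [D r]]]] | [C [D r]]]

B
B | C
B | C | C
C | C | C
C & D | C | C
D & D | C | C
false & D | C | C
false & false | C | C
false & false | D | C
false & false | ~ D | C
false & false | ~ r | C
false & false | ~ r | D
false & false | ~ r | r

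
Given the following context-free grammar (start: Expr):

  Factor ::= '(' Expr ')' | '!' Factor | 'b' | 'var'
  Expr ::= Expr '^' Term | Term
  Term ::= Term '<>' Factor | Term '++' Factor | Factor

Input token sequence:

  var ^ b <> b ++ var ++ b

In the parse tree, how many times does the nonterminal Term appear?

[Expr [Expr [Term [Factor var]]] ^ [Term [Term [Term [Term [Factor b]] <> [Factor b]] ++ [Factor var]] ++ [Factor b]]]

5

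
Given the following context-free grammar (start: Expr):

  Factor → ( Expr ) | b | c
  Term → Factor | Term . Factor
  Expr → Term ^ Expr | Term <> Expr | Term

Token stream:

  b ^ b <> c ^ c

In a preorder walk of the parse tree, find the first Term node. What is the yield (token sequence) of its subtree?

[Expr [Term [Factor b]] ^ [Expr [Term [Factor b]] <> [Expr [Term [Factor c]] ^ [Expr [Term [Factor c]]]]]]

b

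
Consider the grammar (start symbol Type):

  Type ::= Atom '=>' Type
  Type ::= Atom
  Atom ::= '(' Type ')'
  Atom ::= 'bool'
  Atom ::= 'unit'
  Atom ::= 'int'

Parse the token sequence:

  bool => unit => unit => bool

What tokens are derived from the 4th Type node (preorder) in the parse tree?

[Type [Atom bool] => [Type [Atom unit] => [Type [Atom unit] => [Type [Atom bool]]]]]

bool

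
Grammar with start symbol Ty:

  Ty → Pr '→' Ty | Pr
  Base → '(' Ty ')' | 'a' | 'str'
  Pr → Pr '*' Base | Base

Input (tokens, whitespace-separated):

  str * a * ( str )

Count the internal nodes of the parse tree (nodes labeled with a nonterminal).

10

[Ty [Pr [Pr [Pr [Base str]] * [Base a]] * [Base ( [Ty [Pr [Base str]]] )]]]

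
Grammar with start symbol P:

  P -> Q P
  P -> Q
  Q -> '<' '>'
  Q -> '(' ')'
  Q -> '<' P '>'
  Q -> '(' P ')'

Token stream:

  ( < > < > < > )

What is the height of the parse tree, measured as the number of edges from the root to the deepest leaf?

6

[P [Q ( [P [Q < >] [P [Q < >] [P [Q < >]]]] )]]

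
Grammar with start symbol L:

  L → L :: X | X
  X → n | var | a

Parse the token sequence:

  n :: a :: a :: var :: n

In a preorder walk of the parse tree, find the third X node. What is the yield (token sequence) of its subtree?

[L [L [L [L [L [X n]] :: [X a]] :: [X a]] :: [X var]] :: [X n]]

a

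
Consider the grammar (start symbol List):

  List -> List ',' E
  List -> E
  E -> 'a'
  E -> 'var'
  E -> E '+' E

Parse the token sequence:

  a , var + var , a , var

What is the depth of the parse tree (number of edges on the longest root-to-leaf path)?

5

[List [List [List [List [E a]] , [E [E var] + [E var]]] , [E a]] , [E var]]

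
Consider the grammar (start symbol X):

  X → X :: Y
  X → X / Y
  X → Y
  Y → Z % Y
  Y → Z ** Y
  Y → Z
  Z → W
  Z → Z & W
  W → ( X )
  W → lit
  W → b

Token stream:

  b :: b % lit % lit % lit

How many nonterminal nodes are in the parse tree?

17

[X [X [Y [Z [W b]]]] :: [Y [Z [W b]] % [Y [Z [W lit]] % [Y [Z [W lit]] % [Y [Z [W lit]]]]]]]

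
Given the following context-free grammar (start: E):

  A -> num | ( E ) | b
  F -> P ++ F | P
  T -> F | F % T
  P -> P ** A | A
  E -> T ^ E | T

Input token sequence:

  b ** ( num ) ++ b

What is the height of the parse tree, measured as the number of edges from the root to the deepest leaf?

[E [T [F [P [P [A b]] ** [A ( [E [T [F [P [A num]]]]] )]] ++ [F [P [A b]]]]]]

10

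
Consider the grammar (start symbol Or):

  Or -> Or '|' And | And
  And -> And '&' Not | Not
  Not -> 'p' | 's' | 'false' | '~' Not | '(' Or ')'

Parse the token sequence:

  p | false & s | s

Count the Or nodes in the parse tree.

[Or [Or [Or [And [Not p]]] | [And [And [Not false]] & [Not s]]] | [And [Not s]]]

3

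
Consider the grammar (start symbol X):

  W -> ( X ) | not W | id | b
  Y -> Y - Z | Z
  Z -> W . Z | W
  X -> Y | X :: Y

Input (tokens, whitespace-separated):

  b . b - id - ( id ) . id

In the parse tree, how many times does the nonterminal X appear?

2

[X [Y [Y [Y [Z [W b] . [Z [W b]]]] - [Z [W id]]] - [Z [W ( [X [Y [Z [W id]]]] )] . [Z [W id]]]]]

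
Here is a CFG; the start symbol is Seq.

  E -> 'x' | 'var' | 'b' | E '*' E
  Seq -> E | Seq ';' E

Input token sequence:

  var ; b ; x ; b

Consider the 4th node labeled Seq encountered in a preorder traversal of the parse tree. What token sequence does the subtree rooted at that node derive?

[Seq [Seq [Seq [Seq [E var]] ; [E b]] ; [E x]] ; [E b]]

var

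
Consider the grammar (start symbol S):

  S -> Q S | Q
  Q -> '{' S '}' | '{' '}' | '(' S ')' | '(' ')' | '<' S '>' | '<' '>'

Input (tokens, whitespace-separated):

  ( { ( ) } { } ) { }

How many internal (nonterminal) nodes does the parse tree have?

[S [Q ( [S [Q { [S [Q ( )]] }] [S [Q { }]]] )] [S [Q { }]]]

10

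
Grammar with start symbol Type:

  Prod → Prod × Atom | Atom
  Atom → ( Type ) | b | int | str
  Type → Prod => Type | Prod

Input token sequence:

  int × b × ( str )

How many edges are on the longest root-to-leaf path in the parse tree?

6

[Type [Prod [Prod [Prod [Atom int]] × [Atom b]] × [Atom ( [Type [Prod [Atom str]]] )]]]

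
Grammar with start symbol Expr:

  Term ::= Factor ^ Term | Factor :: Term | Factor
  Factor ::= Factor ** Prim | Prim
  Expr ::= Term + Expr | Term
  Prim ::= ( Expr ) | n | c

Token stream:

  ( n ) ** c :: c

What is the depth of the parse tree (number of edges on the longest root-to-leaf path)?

9

[Expr [Term [Factor [Factor [Prim ( [Expr [Term [Factor [Prim n]]]] )]] ** [Prim c]] :: [Term [Factor [Prim c]]]]]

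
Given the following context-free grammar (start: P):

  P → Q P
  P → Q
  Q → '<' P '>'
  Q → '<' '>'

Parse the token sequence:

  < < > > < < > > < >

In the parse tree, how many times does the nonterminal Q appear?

5

[P [Q < [P [Q < >]] >] [P [Q < [P [Q < >]] >] [P [Q < >]]]]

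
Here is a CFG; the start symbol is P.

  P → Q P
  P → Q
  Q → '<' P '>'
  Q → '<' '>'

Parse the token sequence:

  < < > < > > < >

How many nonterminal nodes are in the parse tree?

[P [Q < [P [Q < >] [P [Q < >]]] >] [P [Q < >]]]

8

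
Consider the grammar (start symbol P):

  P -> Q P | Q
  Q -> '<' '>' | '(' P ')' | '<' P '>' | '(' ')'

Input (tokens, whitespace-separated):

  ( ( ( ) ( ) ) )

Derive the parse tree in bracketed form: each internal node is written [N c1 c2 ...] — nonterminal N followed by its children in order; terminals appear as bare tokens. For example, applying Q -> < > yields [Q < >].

P
Q
( P )
( Q )
( ( P ) )
( ( Q P ) )
( ( ( ) P ) )
( ( ( ) Q ) )
( ( ( ) ( ) ) )

[P [Q ( [P [Q ( [P [Q ( )] [P [Q ( )]]] )]] )]]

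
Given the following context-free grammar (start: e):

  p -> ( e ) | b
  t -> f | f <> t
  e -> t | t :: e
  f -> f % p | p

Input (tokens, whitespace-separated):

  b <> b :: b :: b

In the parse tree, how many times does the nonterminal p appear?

[e [t [f [p b]] <> [t [f [p b]]]] :: [e [t [f [p b]]] :: [e [t [f [p b]]]]]]

4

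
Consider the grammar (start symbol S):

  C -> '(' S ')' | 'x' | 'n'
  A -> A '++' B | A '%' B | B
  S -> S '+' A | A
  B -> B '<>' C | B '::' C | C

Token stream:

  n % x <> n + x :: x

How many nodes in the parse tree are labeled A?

[S [S [A [A [B [C n]]] % [B [B [C x]] <> [C n]]]] + [A [B [B [C x]] :: [C x]]]]

3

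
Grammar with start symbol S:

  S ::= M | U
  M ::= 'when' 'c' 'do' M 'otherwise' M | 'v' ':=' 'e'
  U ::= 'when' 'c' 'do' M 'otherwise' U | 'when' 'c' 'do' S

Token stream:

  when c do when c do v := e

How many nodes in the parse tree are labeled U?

2

[S [U when c do [S [U when c do [S [M v := e]]]]]]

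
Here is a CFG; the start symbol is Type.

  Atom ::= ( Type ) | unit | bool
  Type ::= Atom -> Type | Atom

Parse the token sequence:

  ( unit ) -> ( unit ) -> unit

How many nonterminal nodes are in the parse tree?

[Type [Atom ( [Type [Atom unit]] )] -> [Type [Atom ( [Type [Atom unit]] )] -> [Type [Atom unit]]]]

10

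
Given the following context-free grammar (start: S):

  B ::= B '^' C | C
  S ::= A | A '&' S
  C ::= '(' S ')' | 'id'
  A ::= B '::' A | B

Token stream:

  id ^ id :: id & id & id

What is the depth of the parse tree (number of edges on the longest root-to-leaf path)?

[S [A [B [B [C id]] ^ [C id]] :: [A [B [C id]]]] & [S [A [B [C id]]] & [S [A [B [C id]]]]]]

6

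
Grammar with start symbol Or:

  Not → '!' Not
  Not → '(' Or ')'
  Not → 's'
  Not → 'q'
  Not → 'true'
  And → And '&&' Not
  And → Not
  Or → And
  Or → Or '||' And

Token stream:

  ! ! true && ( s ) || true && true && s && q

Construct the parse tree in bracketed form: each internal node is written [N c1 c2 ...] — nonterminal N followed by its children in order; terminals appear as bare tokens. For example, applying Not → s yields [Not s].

[Or [Or [And [And [Not ! [Not ! [Not true]]]] && [Not ( [Or [And [Not s]]] )]]] || [And [And [And [And [Not true]] && [Not true]] && [Not s]] && [Not q]]]

Or
Or || And
And || And
And && Not || And
Not && Not || And
! Not && Not || And
! ! Not && Not || And
! ! true && Not || And
! ! true && ( Or ) || And
! ! true && ( And ) || And
! ! true && ( Not ) || And
! ! true && ( s ) || And
! ! true && ( s ) || And && Not
! ! true && ( s ) || And && Not && Not
! ! true && ( s ) || And && Not && Not && Not
! ! true && ( s ) || Not && Not && Not && Not
! ! true && ( s ) || true && Not && Not && Not
! ! true && ( s ) || true && true && Not && Not
! ! true && ( s ) || true && true && s && Not
! ! true && ( s ) || true && true && s && q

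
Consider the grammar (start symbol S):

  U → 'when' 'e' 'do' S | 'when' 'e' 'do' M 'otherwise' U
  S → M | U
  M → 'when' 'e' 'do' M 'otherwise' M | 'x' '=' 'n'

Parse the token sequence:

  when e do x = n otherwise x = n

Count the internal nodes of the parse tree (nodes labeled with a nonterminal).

[S [M when e do [M x = n] otherwise [M x = n]]]

4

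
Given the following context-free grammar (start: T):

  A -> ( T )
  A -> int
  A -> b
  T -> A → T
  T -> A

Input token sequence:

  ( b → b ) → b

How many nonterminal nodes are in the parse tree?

8

[T [A ( [T [A b] → [T [A b]]] )] → [T [A b]]]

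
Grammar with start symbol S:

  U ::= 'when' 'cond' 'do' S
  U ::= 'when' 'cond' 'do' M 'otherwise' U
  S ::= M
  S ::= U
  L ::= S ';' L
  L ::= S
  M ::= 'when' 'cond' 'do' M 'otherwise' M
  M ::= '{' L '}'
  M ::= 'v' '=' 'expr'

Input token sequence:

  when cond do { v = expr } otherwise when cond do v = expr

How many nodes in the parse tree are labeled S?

[S [U when cond do [M { [L [S [M v = expr]]] }] otherwise [U when cond do [S [M v = expr]]]]]

3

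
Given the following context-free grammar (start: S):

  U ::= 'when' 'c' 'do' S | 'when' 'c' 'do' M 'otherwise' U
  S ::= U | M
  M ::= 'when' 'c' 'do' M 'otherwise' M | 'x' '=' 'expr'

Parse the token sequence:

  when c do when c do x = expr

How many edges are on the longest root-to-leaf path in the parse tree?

[S [U when c do [S [U when c do [S [M x = expr]]]]]]

6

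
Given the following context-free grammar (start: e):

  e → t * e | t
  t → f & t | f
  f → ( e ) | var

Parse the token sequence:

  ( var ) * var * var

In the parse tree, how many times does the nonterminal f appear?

4

[e [t [f ( [e [t [f var]]] )]] * [e [t [f var]] * [e [t [f var]]]]]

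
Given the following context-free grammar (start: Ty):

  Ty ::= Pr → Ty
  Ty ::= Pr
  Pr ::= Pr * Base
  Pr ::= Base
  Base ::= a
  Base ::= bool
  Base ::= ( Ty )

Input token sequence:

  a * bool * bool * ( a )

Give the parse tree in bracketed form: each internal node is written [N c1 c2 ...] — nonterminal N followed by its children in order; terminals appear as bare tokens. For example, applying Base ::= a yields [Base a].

[Ty [Pr [Pr [Pr [Pr [Base a]] * [Base bool]] * [Base bool]] * [Base ( [Ty [Pr [Base a]]] )]]]

Ty
Pr
Pr * Base
Pr * Base * Base
Pr * Base * Base * Base
Base * Base * Base * Base
a * Base * Base * Base
a * bool * Base * Base
a * bool * bool * Base
a * bool * bool * ( Ty )
a * bool * bool * ( Pr )
a * bool * bool * ( Base )
a * bool * bool * ( a )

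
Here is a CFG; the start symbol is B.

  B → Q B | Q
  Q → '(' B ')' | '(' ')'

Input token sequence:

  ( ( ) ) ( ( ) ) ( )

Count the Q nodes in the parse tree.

5

[B [Q ( [B [Q ( )]] )] [B [Q ( [B [Q ( )]] )] [B [Q ( )]]]]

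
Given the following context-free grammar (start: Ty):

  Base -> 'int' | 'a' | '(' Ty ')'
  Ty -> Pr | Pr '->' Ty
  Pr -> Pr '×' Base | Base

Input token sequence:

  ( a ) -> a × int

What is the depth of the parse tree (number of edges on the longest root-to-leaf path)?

6

[Ty [Pr [Base ( [Ty [Pr [Base a]]] )]] -> [Ty [Pr [Pr [Base a]] × [Base int]]]]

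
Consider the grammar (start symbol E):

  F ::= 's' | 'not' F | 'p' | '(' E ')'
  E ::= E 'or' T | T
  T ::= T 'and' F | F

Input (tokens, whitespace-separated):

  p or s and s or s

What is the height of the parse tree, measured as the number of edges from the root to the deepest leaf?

5

[E [E [E [T [F p]]] or [T [T [F s]] and [F s]]] or [T [F s]]]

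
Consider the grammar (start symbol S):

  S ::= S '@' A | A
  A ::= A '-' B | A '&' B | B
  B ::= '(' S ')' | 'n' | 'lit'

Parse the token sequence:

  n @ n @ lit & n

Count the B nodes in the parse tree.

4

[S [S [S [A [B n]]] @ [A [B n]]] @ [A [A [B lit]] & [B n]]]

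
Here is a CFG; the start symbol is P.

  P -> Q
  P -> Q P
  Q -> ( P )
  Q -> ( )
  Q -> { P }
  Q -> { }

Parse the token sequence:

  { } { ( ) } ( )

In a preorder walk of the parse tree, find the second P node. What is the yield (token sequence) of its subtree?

{ ( ) } ( )

[P [Q { }] [P [Q { [P [Q ( )]] }] [P [Q ( )]]]]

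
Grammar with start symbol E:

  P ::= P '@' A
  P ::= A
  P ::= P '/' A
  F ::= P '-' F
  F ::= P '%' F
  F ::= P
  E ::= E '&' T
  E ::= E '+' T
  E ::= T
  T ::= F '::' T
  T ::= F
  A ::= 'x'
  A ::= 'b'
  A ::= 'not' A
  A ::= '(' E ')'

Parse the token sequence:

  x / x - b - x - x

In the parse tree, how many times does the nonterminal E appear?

1

[E [T [F [P [P [A x]] / [A x]] - [F [P [A b]] - [F [P [A x]] - [F [P [A x]]]]]]]]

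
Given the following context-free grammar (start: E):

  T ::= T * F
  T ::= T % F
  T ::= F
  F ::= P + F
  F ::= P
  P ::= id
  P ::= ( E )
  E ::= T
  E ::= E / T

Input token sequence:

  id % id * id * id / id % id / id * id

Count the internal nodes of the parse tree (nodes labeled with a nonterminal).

27

[E [E [E [T [T [T [T [F [P id]]] % [F [P id]]] * [F [P id]]] * [F [P id]]]] / [T [T [F [P id]]] % [F [P id]]]] / [T [T [F [P id]]] * [F [P id]]]]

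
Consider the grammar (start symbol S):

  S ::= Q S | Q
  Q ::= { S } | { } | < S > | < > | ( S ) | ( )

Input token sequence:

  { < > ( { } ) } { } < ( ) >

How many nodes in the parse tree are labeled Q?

7

[S [Q { [S [Q < >] [S [Q ( [S [Q { }]] )]]] }] [S [Q { }] [S [Q < [S [Q ( )]] >]]]]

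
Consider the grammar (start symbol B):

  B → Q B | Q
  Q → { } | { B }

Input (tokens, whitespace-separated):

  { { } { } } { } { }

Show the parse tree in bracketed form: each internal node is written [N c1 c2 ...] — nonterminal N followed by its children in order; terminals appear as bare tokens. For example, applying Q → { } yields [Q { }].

B
Q B
{ B } B
{ Q B } B
{ { } B } B
{ { } Q } B
{ { } { } } B
{ { } { } } Q B
{ { } { } } { } B
{ { } { } } { } Q
{ { } { } } { } { }

[B [Q { [B [Q { }] [B [Q { }]]] }] [B [Q { }] [B [Q { }]]]]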